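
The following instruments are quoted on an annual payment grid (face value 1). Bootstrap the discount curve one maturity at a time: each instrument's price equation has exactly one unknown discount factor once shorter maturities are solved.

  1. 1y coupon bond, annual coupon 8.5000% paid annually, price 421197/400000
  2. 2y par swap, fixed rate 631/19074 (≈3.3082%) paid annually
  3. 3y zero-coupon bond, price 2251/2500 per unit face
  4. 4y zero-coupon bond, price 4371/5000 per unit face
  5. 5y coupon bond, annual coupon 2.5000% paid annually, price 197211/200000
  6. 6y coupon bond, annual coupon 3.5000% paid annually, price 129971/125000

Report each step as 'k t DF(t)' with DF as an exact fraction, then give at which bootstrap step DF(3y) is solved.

1 1 1941/2000
2 2 9369/10000
3 3 2251/2500
4 4 4371/5000
5 5 4361/5000
6 6 4253/5000
DF(3y) is solved at step 3

step 1 [1y] bond c/1=17/200: DF=(421197/400000 − 17/200·(0))/(1+17/200) = 1941/2000 ≈ 0.970500
step 2 [2y] swap r/1=631/19074: DF=(1 − 631/19074·(0.970500))/(1+631/19074) = 9369/10000 ≈ 0.936900
step 3 [3y] zero: DF = P = 2251/2500 ≈ 0.900400
step 4 [4y] zero: DF = P = 4371/5000 ≈ 0.874200
step 5 [5y] bond c/1=1/40: DF=(197211/200000 − 1/40·(0.970500+0.936900+0.900400+0.874200))/(1+1/40) = 4361/5000 ≈ 0.872200
step 6 [6y] bond c/1=7/200: DF=(129971/125000 − 7/200·(0.970500+0.936900+0.900400+0.874200+0.872200))/(1+7/200) = 4253/5000 ≈ 0.850600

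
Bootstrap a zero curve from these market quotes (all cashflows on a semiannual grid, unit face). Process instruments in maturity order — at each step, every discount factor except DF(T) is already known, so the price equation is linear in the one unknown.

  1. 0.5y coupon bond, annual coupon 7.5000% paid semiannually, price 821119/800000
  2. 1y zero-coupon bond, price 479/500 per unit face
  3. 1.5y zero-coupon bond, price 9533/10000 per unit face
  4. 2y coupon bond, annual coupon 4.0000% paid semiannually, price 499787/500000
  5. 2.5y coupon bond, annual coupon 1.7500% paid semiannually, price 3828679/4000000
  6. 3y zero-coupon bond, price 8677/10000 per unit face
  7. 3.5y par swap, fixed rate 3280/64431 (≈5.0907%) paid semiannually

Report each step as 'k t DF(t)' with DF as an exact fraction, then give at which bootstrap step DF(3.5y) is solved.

1 1/2 9893/10000
2 1 479/500
3 3/2 9533/10000
4 2 9231/10000
5 5/2 9157/10000
6 3 8677/10000
7 7/2 209/250
DF(3.5y) is solved at step 7

step 1 [0.5y] bond c/2=3/80: DF=(821119/800000 − 3/80·(0))/(1+3/80) = 9893/10000 ≈ 0.989300
step 2 [1y] zero: DF = P = 479/500 ≈ 0.958000
step 3 [1.5y] zero: DF = P = 9533/10000 ≈ 0.953300
step 4 [2y] bond c/2=1/50: DF=(499787/500000 − 1/50·(0.989300+0.958000+0.953300))/(1+1/50) = 9231/10000 ≈ 0.923100
step 5 [2.5y] bond c/2=7/800: DF=(3828679/4000000 − 7/800·(0.989300+0.958000+0.953300+0.923100))/(1+7/800) = 9157/10000 ≈ 0.915700
step 6 [3y] zero: DF = P = 8677/10000 ≈ 0.867700
step 7 [3.5y] swap r/2=1640/64431: DF=(1 − 1640/64431·(0.989300+0.958000+0.953300+0.923100+0.915700+0.867700))/(1+1640/64431) = 209/250 ≈ 0.836000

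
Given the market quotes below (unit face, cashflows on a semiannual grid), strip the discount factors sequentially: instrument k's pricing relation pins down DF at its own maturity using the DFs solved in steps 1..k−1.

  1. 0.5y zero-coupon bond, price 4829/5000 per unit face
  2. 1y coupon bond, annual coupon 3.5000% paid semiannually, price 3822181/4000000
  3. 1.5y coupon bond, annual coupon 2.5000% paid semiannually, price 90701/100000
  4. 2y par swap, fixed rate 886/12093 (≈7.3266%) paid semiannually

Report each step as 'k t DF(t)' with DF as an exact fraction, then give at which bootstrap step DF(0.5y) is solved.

step 1 [0.5y] zero: DF = P = 4829/5000 ≈ 0.965800
step 2 [1y] bond c/2=7/400: DF=(3822181/4000000 − 7/400·(0.965800))/(1+7/400) = 369/400 ≈ 0.922500
step 3 [1.5y] bond c/2=1/80: DF=(90701/100000 − 1/80·(0.965800+0.922500))/(1+1/80) = 349/400 ≈ 0.872500
step 4 [2y] swap r/2=443/12093: DF=(1 − 443/12093·(0.965800+0.922500+0.872500))/(1+443/12093) = 8671/10000 ≈ 0.867100

1 1/2 4829/5000
2 1 369/400
3 3/2 349/400
4 2 8671/10000
DF(0.5y) is solved at step 1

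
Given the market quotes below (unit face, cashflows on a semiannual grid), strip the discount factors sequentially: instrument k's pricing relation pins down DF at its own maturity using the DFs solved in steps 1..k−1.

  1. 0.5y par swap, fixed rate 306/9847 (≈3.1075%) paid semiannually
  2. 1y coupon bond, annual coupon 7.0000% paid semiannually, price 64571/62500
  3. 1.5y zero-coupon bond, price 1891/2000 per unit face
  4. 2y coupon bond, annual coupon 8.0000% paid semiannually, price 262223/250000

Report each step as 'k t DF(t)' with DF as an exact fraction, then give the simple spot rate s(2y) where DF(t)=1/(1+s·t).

step 1 [0.5y] swap r/2=153/9847: DF=(1 − 153/9847·(0))/(1+153/9847) = 9847/10000 ≈ 0.984700
step 2 [1y] bond c/2=7/200: DF=(64571/62500 − 7/200·(0.984700))/(1+7/200) = 9649/10000 ≈ 0.964900
step 3 [1.5y] zero: DF = P = 1891/2000 ≈ 0.945500
step 4 [2y] bond c/2=1/25: DF=(262223/250000 − 1/25·(0.984700+0.964900+0.945500))/(1+1/25) = 2243/2500 ≈ 0.897200

1 1/2 9847/10000
2 1 9649/10000
3 3/2 1891/2000
4 2 2243/2500
s(2y) = (1/(2243/2500) − 1)/(2) = 257/4486 ≈ 5.7289%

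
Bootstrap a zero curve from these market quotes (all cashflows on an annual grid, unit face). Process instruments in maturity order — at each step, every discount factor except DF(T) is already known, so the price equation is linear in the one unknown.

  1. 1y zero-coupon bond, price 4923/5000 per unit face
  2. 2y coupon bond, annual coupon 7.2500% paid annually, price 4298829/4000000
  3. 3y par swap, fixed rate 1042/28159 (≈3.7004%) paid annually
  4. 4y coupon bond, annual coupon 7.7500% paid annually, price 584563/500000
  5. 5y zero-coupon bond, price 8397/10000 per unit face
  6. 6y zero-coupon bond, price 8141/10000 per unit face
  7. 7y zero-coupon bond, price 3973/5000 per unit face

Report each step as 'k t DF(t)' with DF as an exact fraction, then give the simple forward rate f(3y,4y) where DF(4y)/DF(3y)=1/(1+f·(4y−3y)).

1 1 4923/5000
2 2 1871/2000
3 3 4479/5000
4 4 353/400
5 5 8397/10000
6 6 8141/10000
7 7 3973/5000
f(3y,4y) = ((4479/5000)/(353/400) − 1)/(1) = 133/8825 ≈ 1.5071%

step 1 [1y] zero: DF = P = 4923/5000 ≈ 0.984600
step 2 [2y] bond c/1=29/400: DF=(4298829/4000000 − 29/400·(0.984600))/(1+29/400) = 1871/2000 ≈ 0.935500
step 3 [3y] swap r/1=1042/28159: DF=(1 − 1042/28159·(0.984600+0.935500))/(1+1042/28159) = 4479/5000 ≈ 0.895800
step 4 [4y] bond c/1=31/400: DF=(584563/500000 − 31/400·(0.984600+0.935500+0.895800))/(1+31/400) = 353/400 ≈ 0.882500
step 5 [5y] zero: DF = P = 8397/10000 ≈ 0.839700
step 6 [6y] zero: DF = P = 8141/10000 ≈ 0.814100
step 7 [7y] zero: DF = P = 3973/5000 ≈ 0.794600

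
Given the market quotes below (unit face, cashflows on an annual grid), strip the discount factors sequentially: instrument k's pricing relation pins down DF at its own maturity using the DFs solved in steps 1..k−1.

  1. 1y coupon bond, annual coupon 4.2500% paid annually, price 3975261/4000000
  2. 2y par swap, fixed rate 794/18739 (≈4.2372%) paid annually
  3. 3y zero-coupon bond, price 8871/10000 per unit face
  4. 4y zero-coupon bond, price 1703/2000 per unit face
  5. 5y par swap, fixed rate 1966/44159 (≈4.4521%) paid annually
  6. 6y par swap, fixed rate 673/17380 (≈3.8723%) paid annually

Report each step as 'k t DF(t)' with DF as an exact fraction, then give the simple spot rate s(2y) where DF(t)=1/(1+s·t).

1 1 9533/10000
2 2 4603/5000
3 3 8871/10000
4 4 1703/2000
5 5 4017/5000
6 6 7981/10000
s(2y) = (1/(4603/5000) − 1)/(2) = 397/9206 ≈ 4.3124%

step 1 [1y] bond c/1=17/400: DF=(3975261/4000000 − 17/400·(0))/(1+17/400) = 9533/10000 ≈ 0.953300
step 2 [2y] swap r/1=794/18739: DF=(1 − 794/18739·(0.953300))/(1+794/18739) = 4603/5000 ≈ 0.920600
step 3 [3y] zero: DF = P = 8871/10000 ≈ 0.887100
step 4 [4y] zero: DF = P = 1703/2000 ≈ 0.851500
step 5 [5y] swap r/1=1966/44159: DF=(1 − 1966/44159·(0.953300+0.920600+0.887100+0.851500))/(1+1966/44159) = 4017/5000 ≈ 0.803400
step 6 [6y] swap r/1=673/17380: DF=(1 − 673/17380·(0.953300+0.920600+0.887100+0.851500+0.803400))/(1+673/17380) = 7981/10000 ≈ 0.798100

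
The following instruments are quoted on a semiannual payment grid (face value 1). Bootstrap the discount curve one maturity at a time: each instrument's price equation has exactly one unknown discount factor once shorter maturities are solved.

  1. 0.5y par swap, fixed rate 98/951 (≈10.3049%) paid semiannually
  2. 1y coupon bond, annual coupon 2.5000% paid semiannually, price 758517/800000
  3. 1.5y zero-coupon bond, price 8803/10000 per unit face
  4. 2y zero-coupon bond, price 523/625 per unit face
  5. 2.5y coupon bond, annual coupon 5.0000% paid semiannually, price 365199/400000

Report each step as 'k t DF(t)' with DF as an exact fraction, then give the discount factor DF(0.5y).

1 1/2 951/1000
2 1 9247/10000
3 3/2 8803/10000
4 2 523/625
5 5/2 8031/10000
DF(0.5y) = 951/1000 ≈ 0.951000

step 1 [0.5y] swap r/2=49/951: DF=(1 − 49/951·(0))/(1+49/951) = 951/1000 ≈ 0.951000
step 2 [1y] bond c/2=1/80: DF=(758517/800000 − 1/80·(0.951000))/(1+1/80) = 9247/10000 ≈ 0.924700
step 3 [1.5y] zero: DF = P = 8803/10000 ≈ 0.880300
step 4 [2y] zero: DF = P = 523/625 ≈ 0.836800
step 5 [2.5y] bond c/2=1/40: DF=(365199/400000 − 1/40·(0.951000+0.924700+0.880300+0.836800))/(1+1/40) = 8031/10000 ≈ 0.803100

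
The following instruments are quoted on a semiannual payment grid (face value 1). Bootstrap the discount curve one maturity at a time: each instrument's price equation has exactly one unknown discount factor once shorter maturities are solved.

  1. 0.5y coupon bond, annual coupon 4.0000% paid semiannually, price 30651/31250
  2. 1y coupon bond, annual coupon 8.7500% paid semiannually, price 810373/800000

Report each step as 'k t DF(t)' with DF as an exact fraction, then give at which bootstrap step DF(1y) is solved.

step 1 [0.5y] bond c/2=1/50: DF=(30651/31250 − 1/50·(0))/(1+1/50) = 601/625 ≈ 0.961600
step 2 [1y] bond c/2=7/160: DF=(810373/800000 − 7/160·(0.961600))/(1+7/160) = 4651/5000 ≈ 0.930200

1 1/2 601/625
2 1 4651/5000
DF(1y) is solved at step 2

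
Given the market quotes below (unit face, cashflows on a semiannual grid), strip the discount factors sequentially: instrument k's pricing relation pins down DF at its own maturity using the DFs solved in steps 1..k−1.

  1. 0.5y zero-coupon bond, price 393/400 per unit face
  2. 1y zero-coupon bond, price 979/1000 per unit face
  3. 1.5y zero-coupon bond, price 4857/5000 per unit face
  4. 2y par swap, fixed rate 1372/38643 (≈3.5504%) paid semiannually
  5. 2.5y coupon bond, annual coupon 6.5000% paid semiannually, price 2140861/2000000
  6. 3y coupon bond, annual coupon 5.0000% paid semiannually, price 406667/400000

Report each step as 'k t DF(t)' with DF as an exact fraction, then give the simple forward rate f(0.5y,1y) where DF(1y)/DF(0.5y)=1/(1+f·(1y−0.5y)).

1 1/2 393/400
2 1 979/1000
3 3/2 4857/5000
4 2 4657/5000
5 5/2 9151/10000
6 3 8753/10000
f(0.5y,1y) = ((393/400)/(979/1000) − 1)/(1/2) = 7/979 ≈ 0.7150%

step 1 [0.5y] zero: DF = P = 393/400 ≈ 0.982500
step 2 [1y] zero: DF = P = 979/1000 ≈ 0.979000
step 3 [1.5y] zero: DF = P = 4857/5000 ≈ 0.971400
step 4 [2y] swap r/2=686/38643: DF=(1 − 686/38643·(0.982500+0.979000+0.971400))/(1+686/38643) = 4657/5000 ≈ 0.931400
step 5 [2.5y] bond c/2=13/400: DF=(2140861/2000000 − 13/400·(0.982500+0.979000+0.971400+0.931400))/(1+13/400) = 9151/10000 ≈ 0.915100
step 6 [3y] bond c/2=1/40: DF=(406667/400000 − 1/40·(0.982500+0.979000+0.971400+0.931400+0.915100))/(1+1/40) = 8753/10000 ≈ 0.875300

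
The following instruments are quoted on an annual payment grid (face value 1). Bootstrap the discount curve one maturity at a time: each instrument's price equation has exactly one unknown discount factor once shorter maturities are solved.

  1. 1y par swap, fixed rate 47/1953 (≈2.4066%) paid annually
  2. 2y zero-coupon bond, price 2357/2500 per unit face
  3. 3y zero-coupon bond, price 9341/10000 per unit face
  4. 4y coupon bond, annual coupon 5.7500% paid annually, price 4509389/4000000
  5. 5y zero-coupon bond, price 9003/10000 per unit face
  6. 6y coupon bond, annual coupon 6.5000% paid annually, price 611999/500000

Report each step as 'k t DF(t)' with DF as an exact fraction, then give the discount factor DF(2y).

step 1 [1y] swap r/1=47/1953: DF=(1 − 47/1953·(0))/(1+47/1953) = 1953/2000 ≈ 0.976500
step 2 [2y] zero: DF = P = 2357/2500 ≈ 0.942800
step 3 [3y] zero: DF = P = 9341/10000 ≈ 0.934100
step 4 [4y] bond c/1=23/400: DF=(4509389/4000000 − 23/400·(0.976500+0.942800+0.934100))/(1+23/400) = 9109/10000 ≈ 0.910900
step 5 [5y] zero: DF = P = 9003/10000 ≈ 0.900300
step 6 [6y] bond c/1=13/200: DF=(611999/500000 − 13/200·(0.976500+0.942800+0.934100+0.910900+0.900300))/(1+13/200) = 4323/5000 ≈ 0.864600

1 1 1953/2000
2 2 2357/2500
3 3 9341/10000
4 4 9109/10000
5 5 9003/10000
6 6 4323/5000
DF(2y) = 2357/2500 ≈ 0.942800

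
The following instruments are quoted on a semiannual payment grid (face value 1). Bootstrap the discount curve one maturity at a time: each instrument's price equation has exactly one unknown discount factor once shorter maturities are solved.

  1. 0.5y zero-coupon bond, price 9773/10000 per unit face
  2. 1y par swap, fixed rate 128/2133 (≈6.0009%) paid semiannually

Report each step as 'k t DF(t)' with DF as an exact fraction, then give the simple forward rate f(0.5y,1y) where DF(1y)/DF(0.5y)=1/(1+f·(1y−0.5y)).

step 1 [0.5y] zero: DF = P = 9773/10000 ≈ 0.977300
step 2 [1y] swap r/2=64/2133: DF=(1 − 64/2133·(0.977300))/(1+64/2133) = 589/625 ≈ 0.942400

1 1/2 9773/10000
2 1 589/625
f(0.5y,1y) = ((9773/10000)/(589/625) − 1)/(1/2) = 349/4712 ≈ 7.4066%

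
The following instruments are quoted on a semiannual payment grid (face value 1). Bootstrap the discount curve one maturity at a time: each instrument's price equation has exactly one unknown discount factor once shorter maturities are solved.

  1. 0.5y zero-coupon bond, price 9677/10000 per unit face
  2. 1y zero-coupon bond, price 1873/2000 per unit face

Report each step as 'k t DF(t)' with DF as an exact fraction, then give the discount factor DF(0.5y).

1 1/2 9677/10000
2 1 1873/2000
DF(0.5y) = 9677/10000 ≈ 0.967700

step 1 [0.5y] zero: DF = P = 9677/10000 ≈ 0.967700
step 2 [1y] zero: DF = P = 1873/2000 ≈ 0.936500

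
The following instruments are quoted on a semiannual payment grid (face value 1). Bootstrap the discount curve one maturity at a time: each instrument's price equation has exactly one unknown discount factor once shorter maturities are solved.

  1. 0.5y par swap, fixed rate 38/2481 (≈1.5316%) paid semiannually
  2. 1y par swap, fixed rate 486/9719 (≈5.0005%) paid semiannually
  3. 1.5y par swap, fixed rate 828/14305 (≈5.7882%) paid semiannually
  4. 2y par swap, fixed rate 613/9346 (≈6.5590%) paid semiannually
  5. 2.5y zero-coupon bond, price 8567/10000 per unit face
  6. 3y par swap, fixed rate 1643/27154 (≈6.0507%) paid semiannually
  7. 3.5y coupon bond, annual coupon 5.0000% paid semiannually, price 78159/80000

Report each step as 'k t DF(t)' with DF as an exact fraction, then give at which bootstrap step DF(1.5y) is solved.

1 1/2 2481/2500
2 1 4757/5000
3 3/2 2293/2500
4 2 4387/5000
5 5/2 8567/10000
6 3 8357/10000
7 7/2 8207/10000
DF(1.5y) is solved at step 3

step 1 [0.5y] swap r/2=19/2481: DF=(1 − 19/2481·(0))/(1+19/2481) = 2481/2500 ≈ 0.992400
step 2 [1y] swap r/2=243/9719: DF=(1 − 243/9719·(0.992400))/(1+243/9719) = 4757/5000 ≈ 0.951400
step 3 [1.5y] swap r/2=414/14305: DF=(1 − 414/14305·(0.992400+0.951400))/(1+414/14305) = 2293/2500 ≈ 0.917200
step 4 [2y] swap r/2=613/18692: DF=(1 − 613/18692·(0.992400+0.951400+0.917200))/(1+613/18692) = 4387/5000 ≈ 0.877400
step 5 [2.5y] zero: DF = P = 8567/10000 ≈ 0.856700
step 6 [3y] swap r/2=1643/54308: DF=(1 − 1643/54308·(0.992400+0.951400+0.917200+0.877400+0.856700))/(1+1643/54308) = 8357/10000 ≈ 0.835700
step 7 [3.5y] bond c/2=1/40: DF=(78159/80000 − 1/40·(0.992400+0.951400+0.917200+0.877400+0.856700+0.835700))/(1+1/40) = 8207/10000 ≈ 0.820700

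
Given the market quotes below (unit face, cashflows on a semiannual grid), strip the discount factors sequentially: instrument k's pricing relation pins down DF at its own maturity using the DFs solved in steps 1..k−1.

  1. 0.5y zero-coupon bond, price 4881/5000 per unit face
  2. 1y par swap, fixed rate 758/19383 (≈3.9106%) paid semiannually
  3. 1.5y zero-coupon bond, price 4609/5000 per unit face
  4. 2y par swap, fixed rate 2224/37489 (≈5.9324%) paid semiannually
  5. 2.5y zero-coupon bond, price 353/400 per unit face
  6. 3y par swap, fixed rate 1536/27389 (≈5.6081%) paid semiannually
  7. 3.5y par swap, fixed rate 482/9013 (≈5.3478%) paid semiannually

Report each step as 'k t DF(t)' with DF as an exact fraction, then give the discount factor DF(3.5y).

1 1/2 4881/5000
2 1 9621/10000
3 3/2 4609/5000
4 2 1111/1250
5 5/2 353/400
6 3 529/625
7 7/2 8313/10000
DF(3.5y) = 8313/10000 ≈ 0.831300

step 1 [0.5y] zero: DF = P = 4881/5000 ≈ 0.976200
step 2 [1y] swap r/2=379/19383: DF=(1 − 379/19383·(0.976200))/(1+379/19383) = 9621/10000 ≈ 0.962100
step 3 [1.5y] zero: DF = P = 4609/5000 ≈ 0.921800
step 4 [2y] swap r/2=1112/37489: DF=(1 − 1112/37489·(0.976200+0.962100+0.921800))/(1+1112/37489) = 1111/1250 ≈ 0.888800
step 5 [2.5y] zero: DF = P = 353/400 ≈ 0.882500
step 6 [3y] swap r/2=768/27389: DF=(1 − 768/27389·(0.976200+0.962100+0.921800+0.888800+0.882500))/(1+768/27389) = 529/625 ≈ 0.846400
step 7 [3.5y] swap r/2=241/9013: DF=(1 − 241/9013·(0.976200+0.962100+0.921800+0.888800+0.882500+0.846400))/(1+241/9013) = 8313/10000 ≈ 0.831300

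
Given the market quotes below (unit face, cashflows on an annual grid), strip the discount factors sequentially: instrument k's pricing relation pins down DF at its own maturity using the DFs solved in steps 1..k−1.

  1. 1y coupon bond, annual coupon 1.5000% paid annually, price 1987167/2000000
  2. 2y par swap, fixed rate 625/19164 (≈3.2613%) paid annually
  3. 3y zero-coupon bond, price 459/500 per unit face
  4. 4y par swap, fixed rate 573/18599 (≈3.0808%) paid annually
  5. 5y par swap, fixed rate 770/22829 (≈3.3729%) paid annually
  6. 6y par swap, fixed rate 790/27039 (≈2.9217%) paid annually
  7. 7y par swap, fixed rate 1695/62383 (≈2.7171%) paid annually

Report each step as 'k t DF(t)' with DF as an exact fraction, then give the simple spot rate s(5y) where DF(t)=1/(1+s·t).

step 1 [1y] bond c/1=3/200: DF=(1987167/2000000 − 3/200·(0))/(1+3/200) = 9789/10000 ≈ 0.978900
step 2 [2y] swap r/1=625/19164: DF=(1 − 625/19164·(0.978900))/(1+625/19164) = 15/16 ≈ 0.937500
step 3 [3y] zero: DF = P = 459/500 ≈ 0.918000
step 4 [4y] swap r/1=573/18599: DF=(1 − 573/18599·(0.978900+0.937500+0.918000))/(1+573/18599) = 4427/5000 ≈ 0.885400
step 5 [5y] swap r/1=770/22829: DF=(1 − 770/22829·(0.978900+0.937500+0.918000+0.885400))/(1+770/22829) = 423/500 ≈ 0.846000
step 6 [6y] swap r/1=790/27039: DF=(1 − 790/27039·(0.978900+0.937500+0.918000+0.885400+0.846000))/(1+790/27039) = 421/500 ≈ 0.842000
step 7 [7y] swap r/1=1695/62383: DF=(1 − 1695/62383·(0.978900+0.937500+0.918000+0.885400+0.846000+0.842000))/(1+1695/62383) = 1661/2000 ≈ 0.830500

1 1 9789/10000
2 2 15/16
3 3 459/500
4 4 4427/5000
5 5 423/500
6 6 421/500
7 7 1661/2000
s(5y) = (1/(423/500) − 1)/(5) = 77/2115 ≈ 3.6407%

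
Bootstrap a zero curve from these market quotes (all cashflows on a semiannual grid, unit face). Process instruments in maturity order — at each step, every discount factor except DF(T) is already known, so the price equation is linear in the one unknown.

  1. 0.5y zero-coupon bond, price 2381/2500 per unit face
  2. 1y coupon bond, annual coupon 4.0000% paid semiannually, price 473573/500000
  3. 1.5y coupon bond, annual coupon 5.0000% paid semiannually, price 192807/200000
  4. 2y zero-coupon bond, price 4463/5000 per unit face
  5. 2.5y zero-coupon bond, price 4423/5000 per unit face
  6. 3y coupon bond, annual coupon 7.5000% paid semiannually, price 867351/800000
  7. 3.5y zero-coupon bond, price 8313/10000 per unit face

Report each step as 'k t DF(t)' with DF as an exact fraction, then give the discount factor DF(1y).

step 1 [0.5y] zero: DF = P = 2381/2500 ≈ 0.952400
step 2 [1y] bond c/2=1/50: DF=(473573/500000 − 1/50·(0.952400))/(1+1/50) = 9099/10000 ≈ 0.909900
step 3 [1.5y] bond c/2=1/40: DF=(192807/200000 − 1/40·(0.952400+0.909900))/(1+1/40) = 8951/10000 ≈ 0.895100
step 4 [2y] zero: DF = P = 4463/5000 ≈ 0.892600
step 5 [2.5y] zero: DF = P = 4423/5000 ≈ 0.884600
step 6 [3y] bond c/2=3/80: DF=(867351/800000 − 3/80·(0.952400+0.909900+0.895100+0.892600+0.884600))/(1+3/80) = 8811/10000 ≈ 0.881100
step 7 [3.5y] zero: DF = P = 8313/10000 ≈ 0.831300

1 1/2 2381/2500
2 1 9099/10000
3 3/2 8951/10000
4 2 4463/5000
5 5/2 4423/5000
6 3 8811/10000
7 7/2 8313/10000
DF(1y) = 9099/10000 ≈ 0.909900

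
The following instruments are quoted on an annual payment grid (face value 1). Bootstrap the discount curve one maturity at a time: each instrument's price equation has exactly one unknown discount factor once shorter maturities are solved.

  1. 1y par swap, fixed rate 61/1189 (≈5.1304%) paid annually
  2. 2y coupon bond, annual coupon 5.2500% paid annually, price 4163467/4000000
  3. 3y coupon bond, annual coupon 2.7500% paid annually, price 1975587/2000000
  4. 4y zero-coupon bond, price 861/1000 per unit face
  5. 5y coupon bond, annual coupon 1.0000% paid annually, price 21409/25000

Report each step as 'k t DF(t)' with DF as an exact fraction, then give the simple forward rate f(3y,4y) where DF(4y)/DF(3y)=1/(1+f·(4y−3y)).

1 1 1189/1250
2 2 1883/2000
3 3 9107/10000
4 4 861/1000
5 5 2029/2500
f(3y,4y) = ((9107/10000)/(861/1000) − 1)/(1) = 71/1230 ≈ 5.7724%

step 1 [1y] swap r/1=61/1189: DF=(1 − 61/1189·(0))/(1+61/1189) = 1189/1250 ≈ 0.951200
step 2 [2y] bond c/1=21/400: DF=(4163467/4000000 − 21/400·(0.951200))/(1+21/400) = 1883/2000 ≈ 0.941500
step 3 [3y] bond c/1=11/400: DF=(1975587/2000000 − 11/400·(0.951200+0.941500))/(1+11/400) = 9107/10000 ≈ 0.910700
step 4 [4y] zero: DF = P = 861/1000 ≈ 0.861000
step 5 [5y] bond c/1=1/100: DF=(21409/25000 − 1/100·(0.951200+0.941500+0.910700+0.861000))/(1+1/100) = 2029/2500 ≈ 0.811600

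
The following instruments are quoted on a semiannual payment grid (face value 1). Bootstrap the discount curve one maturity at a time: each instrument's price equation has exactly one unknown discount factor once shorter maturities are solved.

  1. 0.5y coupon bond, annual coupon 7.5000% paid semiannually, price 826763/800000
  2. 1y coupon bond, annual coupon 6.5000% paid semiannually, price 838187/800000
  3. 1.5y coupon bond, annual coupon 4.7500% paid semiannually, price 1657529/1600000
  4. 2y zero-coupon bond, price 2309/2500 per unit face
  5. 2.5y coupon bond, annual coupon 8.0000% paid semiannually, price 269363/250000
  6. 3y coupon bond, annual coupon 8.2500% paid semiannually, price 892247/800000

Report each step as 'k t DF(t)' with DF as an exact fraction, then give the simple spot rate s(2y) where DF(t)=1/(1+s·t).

1 1/2 9961/10000
2 1 4917/5000
3 3/2 483/500
4 2 2309/2500
5 5/2 1109/1250
6 3 8827/10000
s(2y) = (1/(2309/2500) − 1)/(2) = 191/4618 ≈ 4.1360%

step 1 [0.5y] bond c/2=3/80: DF=(826763/800000 − 3/80·(0))/(1+3/80) = 9961/10000 ≈ 0.996100
step 2 [1y] bond c/2=13/400: DF=(838187/800000 − 13/400·(0.996100))/(1+13/400) = 4917/5000 ≈ 0.983400
step 3 [1.5y] bond c/2=19/800: DF=(1657529/1600000 − 19/800·(0.996100+0.983400))/(1+19/800) = 483/500 ≈ 0.966000
step 4 [2y] zero: DF = P = 2309/2500 ≈ 0.923600
step 5 [2.5y] bond c/2=1/25: DF=(269363/250000 − 1/25·(0.996100+0.983400+0.966000+0.923600))/(1+1/25) = 1109/1250 ≈ 0.887200
step 6 [3y] bond c/2=33/800: DF=(892247/800000 − 33/800·(0.996100+0.983400+0.966000+0.923600+0.887200))/(1+33/800) = 8827/10000 ≈ 0.882700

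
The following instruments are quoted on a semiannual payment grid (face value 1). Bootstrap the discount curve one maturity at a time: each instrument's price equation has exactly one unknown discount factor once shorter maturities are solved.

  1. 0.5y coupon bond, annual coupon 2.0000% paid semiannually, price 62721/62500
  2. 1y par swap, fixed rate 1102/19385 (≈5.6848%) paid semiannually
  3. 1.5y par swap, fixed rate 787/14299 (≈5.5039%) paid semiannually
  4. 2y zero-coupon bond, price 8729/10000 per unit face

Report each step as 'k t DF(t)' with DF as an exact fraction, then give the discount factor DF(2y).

step 1 [0.5y] bond c/2=1/100: DF=(62721/62500 − 1/100·(0))/(1+1/100) = 621/625 ≈ 0.993600
step 2 [1y] swap r/2=551/19385: DF=(1 − 551/19385·(0.993600))/(1+551/19385) = 9449/10000 ≈ 0.944900
step 3 [1.5y] swap r/2=787/28598: DF=(1 − 787/28598·(0.993600+0.944900))/(1+787/28598) = 9213/10000 ≈ 0.921300
step 4 [2y] zero: DF = P = 8729/10000 ≈ 0.872900

1 1/2 621/625
2 1 9449/10000
3 3/2 9213/10000
4 2 8729/10000
DF(2y) = 8729/10000 ≈ 0.872900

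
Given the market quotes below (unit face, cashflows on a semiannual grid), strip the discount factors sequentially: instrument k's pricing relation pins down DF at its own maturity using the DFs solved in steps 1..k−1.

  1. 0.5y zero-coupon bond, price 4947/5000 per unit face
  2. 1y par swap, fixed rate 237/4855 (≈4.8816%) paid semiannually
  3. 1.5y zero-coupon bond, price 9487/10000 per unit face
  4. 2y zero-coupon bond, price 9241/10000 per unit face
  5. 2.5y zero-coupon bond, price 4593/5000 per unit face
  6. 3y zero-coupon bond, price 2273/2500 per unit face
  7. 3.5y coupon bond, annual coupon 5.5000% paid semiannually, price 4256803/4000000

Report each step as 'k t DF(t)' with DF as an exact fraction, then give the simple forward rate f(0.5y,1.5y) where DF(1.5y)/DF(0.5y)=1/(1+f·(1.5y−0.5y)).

step 1 [0.5y] zero: DF = P = 4947/5000 ≈ 0.989400
step 2 [1y] swap r/2=237/9710: DF=(1 − 237/9710·(0.989400))/(1+237/9710) = 4763/5000 ≈ 0.952600
step 3 [1.5y] zero: DF = P = 9487/10000 ≈ 0.948700
step 4 [2y] zero: DF = P = 9241/10000 ≈ 0.924100
step 5 [2.5y] zero: DF = P = 4593/5000 ≈ 0.918600
step 6 [3y] zero: DF = P = 2273/2500 ≈ 0.909200
step 7 [3.5y] bond c/2=11/400: DF=(4256803/4000000 − 11/400·(0.989400+0.952600+0.948700+0.924100+0.918600+0.909200))/(1+11/400) = 8847/10000 ≈ 0.884700

1 1/2 4947/5000
2 1 4763/5000
3 3/2 9487/10000
4 2 9241/10000
5 5/2 4593/5000
6 3 2273/2500
7 7/2 8847/10000
f(0.5y,1.5y) = ((4947/5000)/(9487/10000) − 1)/(1) = 407/9487 ≈ 4.2901%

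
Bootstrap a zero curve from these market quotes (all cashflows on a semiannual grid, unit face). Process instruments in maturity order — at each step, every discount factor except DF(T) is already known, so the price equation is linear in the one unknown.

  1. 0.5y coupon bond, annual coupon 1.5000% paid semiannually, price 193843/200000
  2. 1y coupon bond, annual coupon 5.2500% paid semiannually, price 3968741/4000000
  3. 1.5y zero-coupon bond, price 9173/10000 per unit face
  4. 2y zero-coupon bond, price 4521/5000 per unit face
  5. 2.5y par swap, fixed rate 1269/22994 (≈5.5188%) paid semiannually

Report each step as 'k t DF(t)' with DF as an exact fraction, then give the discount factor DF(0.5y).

step 1 [0.5y] bond c/2=3/400: DF=(193843/200000 − 3/400·(0))/(1+3/400) = 481/500 ≈ 0.962000
step 2 [1y] bond c/2=21/800: DF=(3968741/4000000 − 21/800·(0.962000))/(1+21/800) = 4711/5000 ≈ 0.942200
step 3 [1.5y] zero: DF = P = 9173/10000 ≈ 0.917300
step 4 [2y] zero: DF = P = 4521/5000 ≈ 0.904200
step 5 [2.5y] swap r/2=1269/45988: DF=(1 − 1269/45988·(0.962000+0.942200+0.917300+0.904200))/(1+1269/45988) = 8731/10000 ≈ 0.873100

1 1/2 481/500
2 1 4711/5000
3 3/2 9173/10000
4 2 4521/5000
5 5/2 8731/10000
DF(0.5y) = 481/500 ≈ 0.962000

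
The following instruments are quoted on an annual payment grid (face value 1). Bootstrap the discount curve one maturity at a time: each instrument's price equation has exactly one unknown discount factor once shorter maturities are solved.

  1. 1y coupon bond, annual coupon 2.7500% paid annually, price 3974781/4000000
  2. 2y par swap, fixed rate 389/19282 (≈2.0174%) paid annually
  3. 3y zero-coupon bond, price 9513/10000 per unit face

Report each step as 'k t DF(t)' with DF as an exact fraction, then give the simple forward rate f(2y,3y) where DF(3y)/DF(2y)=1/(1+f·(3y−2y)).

step 1 [1y] bond c/1=11/400: DF=(3974781/4000000 − 11/400·(0))/(1+11/400) = 9671/10000 ≈ 0.967100
step 2 [2y] swap r/1=389/19282: DF=(1 − 389/19282·(0.967100))/(1+389/19282) = 9611/10000 ≈ 0.961100
step 3 [3y] zero: DF = P = 9513/10000 ≈ 0.951300

1 1 9671/10000
2 2 9611/10000
3 3 9513/10000
f(2y,3y) = ((9611/10000)/(9513/10000) − 1)/(1) = 14/1359 ≈ 1.0302%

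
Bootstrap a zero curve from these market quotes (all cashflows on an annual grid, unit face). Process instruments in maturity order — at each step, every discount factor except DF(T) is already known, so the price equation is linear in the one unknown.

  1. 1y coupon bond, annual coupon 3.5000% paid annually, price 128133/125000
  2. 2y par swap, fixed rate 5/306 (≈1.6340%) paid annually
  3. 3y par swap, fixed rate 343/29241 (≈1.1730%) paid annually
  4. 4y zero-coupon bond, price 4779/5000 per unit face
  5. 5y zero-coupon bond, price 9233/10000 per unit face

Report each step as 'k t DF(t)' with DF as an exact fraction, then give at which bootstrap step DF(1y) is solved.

1 1 619/625
2 2 121/125
3 3 9657/10000
4 4 4779/5000
5 5 9233/10000
DF(1y) is solved at step 1

step 1 [1y] bond c/1=7/200: DF=(128133/125000 − 7/200·(0))/(1+7/200) = 619/625 ≈ 0.990400
step 2 [2y] swap r/1=5/306: DF=(1 − 5/306·(0.990400))/(1+5/306) = 121/125 ≈ 0.968000
step 3 [3y] swap r/1=343/29241: DF=(1 − 343/29241·(0.990400+0.968000))/(1+343/29241) = 9657/10000 ≈ 0.965700
step 4 [4y] zero: DF = P = 4779/5000 ≈ 0.955800
step 5 [5y] zero: DF = P = 9233/10000 ≈ 0.923300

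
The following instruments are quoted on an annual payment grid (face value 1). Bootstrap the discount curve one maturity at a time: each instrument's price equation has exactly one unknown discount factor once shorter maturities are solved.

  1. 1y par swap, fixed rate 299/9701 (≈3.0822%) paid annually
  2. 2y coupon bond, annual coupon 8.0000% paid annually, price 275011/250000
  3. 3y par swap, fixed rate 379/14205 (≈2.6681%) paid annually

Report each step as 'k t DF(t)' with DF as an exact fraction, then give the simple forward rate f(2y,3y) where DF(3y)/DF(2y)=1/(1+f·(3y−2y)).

step 1 [1y] swap r/1=299/9701: DF=(1 − 299/9701·(0))/(1+299/9701) = 9701/10000 ≈ 0.970100
step 2 [2y] bond c/1=2/25: DF=(275011/250000 − 2/25·(0.970100))/(1+2/25) = 9467/10000 ≈ 0.946700
step 3 [3y] swap r/1=379/14205: DF=(1 − 379/14205·(0.970100+0.946700))/(1+379/14205) = 4621/5000 ≈ 0.924200

1 1 9701/10000
2 2 9467/10000
3 3 4621/5000
f(2y,3y) = ((9467/10000)/(4621/5000) − 1)/(1) = 225/9242 ≈ 2.4345%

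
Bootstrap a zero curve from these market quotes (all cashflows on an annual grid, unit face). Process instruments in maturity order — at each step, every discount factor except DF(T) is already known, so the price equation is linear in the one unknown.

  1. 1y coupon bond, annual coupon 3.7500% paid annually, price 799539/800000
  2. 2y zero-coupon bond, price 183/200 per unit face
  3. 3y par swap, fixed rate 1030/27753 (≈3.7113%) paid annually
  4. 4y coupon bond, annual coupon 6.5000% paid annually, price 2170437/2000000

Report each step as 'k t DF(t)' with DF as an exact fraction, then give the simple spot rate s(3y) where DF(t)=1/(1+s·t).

step 1 [1y] bond c/1=3/80: DF=(799539/800000 − 3/80·(0))/(1+3/80) = 9633/10000 ≈ 0.963300
step 2 [2y] zero: DF = P = 183/200 ≈ 0.915000
step 3 [3y] swap r/1=1030/27753: DF=(1 − 1030/27753·(0.963300+0.915000))/(1+1030/27753) = 897/1000 ≈ 0.897000
step 4 [4y] bond c/1=13/200: DF=(2170437/2000000 − 13/200·(0.963300+0.915000+0.897000))/(1+13/200) = 531/625 ≈ 0.849600

1 1 9633/10000
2 2 183/200
3 3 897/1000
4 4 531/625
s(3y) = (1/(897/1000) − 1)/(3) = 103/2691 ≈ 3.8276%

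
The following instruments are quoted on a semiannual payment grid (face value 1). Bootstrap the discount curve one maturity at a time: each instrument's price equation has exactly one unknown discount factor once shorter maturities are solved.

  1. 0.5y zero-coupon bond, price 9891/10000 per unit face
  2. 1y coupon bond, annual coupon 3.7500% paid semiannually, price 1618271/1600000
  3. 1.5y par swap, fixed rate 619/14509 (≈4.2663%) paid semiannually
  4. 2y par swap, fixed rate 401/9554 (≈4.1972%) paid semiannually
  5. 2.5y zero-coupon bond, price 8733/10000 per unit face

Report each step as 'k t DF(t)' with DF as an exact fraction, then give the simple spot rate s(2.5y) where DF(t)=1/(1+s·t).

step 1 [0.5y] zero: DF = P = 9891/10000 ≈ 0.989100
step 2 [1y] bond c/2=3/160: DF=(1618271/1600000 − 3/160·(0.989100))/(1+3/160) = 4873/5000 ≈ 0.974600
step 3 [1.5y] swap r/2=619/29018: DF=(1 − 619/29018·(0.989100+0.974600))/(1+619/29018) = 9381/10000 ≈ 0.938100
step 4 [2y] swap r/2=401/19108: DF=(1 − 401/19108·(0.989100+0.974600+0.938100))/(1+401/19108) = 4599/5000 ≈ 0.919800
step 5 [2.5y] zero: DF = P = 8733/10000 ≈ 0.873300

1 1/2 9891/10000
2 1 4873/5000
3 3/2 9381/10000
4 2 4599/5000
5 5/2 8733/10000
s(2.5y) = (1/(8733/10000) − 1)/(5/2) = 2534/43665 ≈ 5.8033%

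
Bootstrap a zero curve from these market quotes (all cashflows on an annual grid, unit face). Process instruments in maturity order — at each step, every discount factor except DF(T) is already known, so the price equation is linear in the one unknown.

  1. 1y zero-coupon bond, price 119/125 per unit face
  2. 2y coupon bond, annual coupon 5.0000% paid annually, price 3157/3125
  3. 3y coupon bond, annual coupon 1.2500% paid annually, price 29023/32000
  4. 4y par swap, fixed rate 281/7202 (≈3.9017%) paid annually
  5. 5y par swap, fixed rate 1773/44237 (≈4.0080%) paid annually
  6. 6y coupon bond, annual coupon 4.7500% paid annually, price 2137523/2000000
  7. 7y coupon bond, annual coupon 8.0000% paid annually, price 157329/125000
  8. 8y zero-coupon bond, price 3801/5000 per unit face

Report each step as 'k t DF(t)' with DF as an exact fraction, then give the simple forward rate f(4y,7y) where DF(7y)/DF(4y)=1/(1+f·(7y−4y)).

step 1 [1y] zero: DF = P = 119/125 ≈ 0.952000
step 2 [2y] bond c/1=1/20: DF=(3157/3125 − 1/20·(0.952000))/(1+1/20) = 573/625 ≈ 0.916800
step 3 [3y] bond c/1=1/80: DF=(29023/32000 − 1/80·(0.952000+0.916800))/(1+1/80) = 8727/10000 ≈ 0.872700
step 4 [4y] swap r/1=281/7202: DF=(1 − 281/7202·(0.952000+0.916800+0.872700))/(1+281/7202) = 1719/2000 ≈ 0.859500
step 5 [5y] swap r/1=1773/44237: DF=(1 − 1773/44237·(0.952000+0.916800+0.872700+0.859500))/(1+1773/44237) = 8227/10000 ≈ 0.822700
step 6 [6y] bond c/1=19/400: DF=(2137523/2000000 − 19/400·(0.952000+0.916800+0.872700+0.859500+0.822700))/(1+19/400) = 8197/10000 ≈ 0.819700
step 7 [7y] bond c/1=2/25: DF=(157329/125000 − 2/25·(0.952000+0.916800+0.872700+0.859500+0.822700+0.819700))/(1+2/25) = 777/1000 ≈ 0.777000
step 8 [8y] zero: DF = P = 3801/5000 ≈ 0.760200

1 1 119/125
2 2 573/625
3 3 8727/10000
4 4 1719/2000
5 5 8227/10000
6 6 8197/10000
7 7 777/1000
8 8 3801/5000
f(4y,7y) = ((1719/2000)/(777/1000) − 1)/(3) = 55/1554 ≈ 3.5393%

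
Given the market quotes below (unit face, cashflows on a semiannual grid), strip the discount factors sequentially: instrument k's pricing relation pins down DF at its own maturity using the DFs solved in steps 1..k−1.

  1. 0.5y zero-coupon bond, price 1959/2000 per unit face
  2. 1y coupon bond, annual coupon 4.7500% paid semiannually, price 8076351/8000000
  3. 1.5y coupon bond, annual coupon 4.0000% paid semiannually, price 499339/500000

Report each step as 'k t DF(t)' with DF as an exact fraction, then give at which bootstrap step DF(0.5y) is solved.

step 1 [0.5y] zero: DF = P = 1959/2000 ≈ 0.979500
step 2 [1y] bond c/2=19/800: DF=(8076351/8000000 − 19/800·(0.979500))/(1+19/800) = 4817/5000 ≈ 0.963400
step 3 [1.5y] bond c/2=1/50: DF=(499339/500000 − 1/50·(0.979500+0.963400))/(1+1/50) = 941/1000 ≈ 0.941000

1 1/2 1959/2000
2 1 4817/5000
3 3/2 941/1000
DF(0.5y) is solved at step 1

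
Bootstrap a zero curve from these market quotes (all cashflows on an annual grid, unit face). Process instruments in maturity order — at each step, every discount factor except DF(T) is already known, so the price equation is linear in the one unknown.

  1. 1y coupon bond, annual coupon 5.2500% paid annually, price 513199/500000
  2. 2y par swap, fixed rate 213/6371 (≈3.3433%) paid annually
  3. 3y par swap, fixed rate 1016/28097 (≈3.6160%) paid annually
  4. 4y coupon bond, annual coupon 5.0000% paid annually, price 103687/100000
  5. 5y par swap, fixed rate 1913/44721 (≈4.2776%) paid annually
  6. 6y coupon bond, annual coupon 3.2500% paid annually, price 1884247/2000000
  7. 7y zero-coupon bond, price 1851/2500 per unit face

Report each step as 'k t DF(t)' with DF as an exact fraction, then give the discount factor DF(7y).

1 1 1219/1250
2 2 9361/10000
3 3 1123/1250
4 4 8537/10000
5 5 8087/10000
6 6 7717/10000
7 7 1851/2500
DF(7y) = 1851/2500 ≈ 0.740400

step 1 [1y] bond c/1=21/400: DF=(513199/500000 − 21/400·(0))/(1+21/400) = 1219/1250 ≈ 0.975200
step 2 [2y] swap r/1=213/6371: DF=(1 − 213/6371·(0.975200))/(1+213/6371) = 9361/10000 ≈ 0.936100
step 3 [3y] swap r/1=1016/28097: DF=(1 − 1016/28097·(0.975200+0.936100))/(1+1016/28097) = 1123/1250 ≈ 0.898400
step 4 [4y] bond c/1=1/20: DF=(103687/100000 − 1/20·(0.975200+0.936100+0.898400))/(1+1/20) = 8537/10000 ≈ 0.853700
step 5 [5y] swap r/1=1913/44721: DF=(1 − 1913/44721·(0.975200+0.936100+0.898400+0.853700))/(1+1913/44721) = 8087/10000 ≈ 0.808700
step 6 [6y] bond c/1=13/400: DF=(1884247/2000000 − 13/400·(0.975200+0.936100+0.898400+0.853700+0.808700))/(1+13/400) = 7717/10000 ≈ 0.771700
step 7 [7y] zero: DF = P = 1851/2500 ≈ 0.740400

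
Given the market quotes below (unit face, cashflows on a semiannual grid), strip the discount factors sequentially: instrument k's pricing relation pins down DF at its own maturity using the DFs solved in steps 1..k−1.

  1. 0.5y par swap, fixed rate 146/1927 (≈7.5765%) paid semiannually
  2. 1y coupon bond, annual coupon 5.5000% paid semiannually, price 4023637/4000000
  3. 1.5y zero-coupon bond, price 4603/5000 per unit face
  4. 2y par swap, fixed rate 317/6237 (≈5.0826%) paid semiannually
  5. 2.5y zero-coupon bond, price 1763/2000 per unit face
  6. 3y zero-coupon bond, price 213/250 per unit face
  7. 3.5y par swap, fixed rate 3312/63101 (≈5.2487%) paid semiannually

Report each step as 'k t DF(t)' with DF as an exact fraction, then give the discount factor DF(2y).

1 1/2 1927/2000
2 1 2383/2500
3 3/2 4603/5000
4 2 9049/10000
5 5/2 1763/2000
6 3 213/250
7 7/2 1043/1250
DF(2y) = 9049/10000 ≈ 0.904900

step 1 [0.5y] swap r/2=73/1927: DF=(1 − 73/1927·(0))/(1+73/1927) = 1927/2000 ≈ 0.963500
step 2 [1y] bond c/2=11/400: DF=(4023637/4000000 − 11/400·(0.963500))/(1+11/400) = 2383/2500 ≈ 0.953200
step 3 [1.5y] zero: DF = P = 4603/5000 ≈ 0.920600
step 4 [2y] swap r/2=317/12474: DF=(1 − 317/12474·(0.963500+0.953200+0.920600))/(1+317/12474) = 9049/10000 ≈ 0.904900
step 5 [2.5y] zero: DF = P = 1763/2000 ≈ 0.881500
step 6 [3y] zero: DF = P = 213/250 ≈ 0.852000
step 7 [3.5y] swap r/2=1656/63101: DF=(1 − 1656/63101·(0.963500+0.953200+0.920600+0.904900+0.881500+0.852000))/(1+1656/63101) = 1043/1250 ≈ 0.834400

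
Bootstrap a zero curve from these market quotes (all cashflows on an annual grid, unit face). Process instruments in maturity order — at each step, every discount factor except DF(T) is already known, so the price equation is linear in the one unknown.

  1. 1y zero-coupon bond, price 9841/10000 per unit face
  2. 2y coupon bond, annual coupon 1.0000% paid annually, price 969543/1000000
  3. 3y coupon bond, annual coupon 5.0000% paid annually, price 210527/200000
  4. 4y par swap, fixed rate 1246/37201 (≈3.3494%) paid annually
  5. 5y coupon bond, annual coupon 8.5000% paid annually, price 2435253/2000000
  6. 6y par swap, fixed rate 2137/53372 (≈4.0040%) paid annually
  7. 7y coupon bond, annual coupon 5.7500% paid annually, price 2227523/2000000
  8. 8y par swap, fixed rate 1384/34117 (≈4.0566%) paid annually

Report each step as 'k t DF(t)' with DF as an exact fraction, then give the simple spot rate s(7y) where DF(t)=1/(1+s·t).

1 1 9841/10000
2 2 4751/5000
3 3 569/625
4 4 4377/5000
5 5 2077/2500
6 6 7863/10000
7 7 763/1000
8 8 452/625
s(7y) = (1/(763/1000) − 1)/(7) = 237/5341 ≈ 4.4374%

step 1 [1y] zero: DF = P = 9841/10000 ≈ 0.984100
step 2 [2y] bond c/1=1/100: DF=(969543/1000000 − 1/100·(0.984100))/(1+1/100) = 4751/5000 ≈ 0.950200
step 3 [3y] bond c/1=1/20: DF=(210527/200000 − 1/20·(0.984100+0.950200))/(1+1/20) = 569/625 ≈ 0.910400
step 4 [4y] swap r/1=1246/37201: DF=(1 − 1246/37201·(0.984100+0.950200+0.910400))/(1+1246/37201) = 4377/5000 ≈ 0.875400
step 5 [5y] bond c/1=17/200: DF=(2435253/2000000 − 17/200·(0.984100+0.950200+0.910400+0.875400))/(1+17/200) = 2077/2500 ≈ 0.830800
step 6 [6y] swap r/1=2137/53372: DF=(1 − 2137/53372·(0.984100+0.950200+0.910400+0.875400+0.830800))/(1+2137/53372) = 7863/10000 ≈ 0.786300
step 7 [7y] bond c/1=23/400: DF=(2227523/2000000 − 23/400·(0.984100+0.950200+0.910400+0.875400+0.830800+0.786300))/(1+23/400) = 763/1000 ≈ 0.763000
step 8 [8y] swap r/1=1384/34117: DF=(1 − 1384/34117·(0.984100+0.950200+0.910400+0.875400+0.830800+0.786300+0.763000))/(1+1384/34117) = 452/625 ≈ 0.723200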